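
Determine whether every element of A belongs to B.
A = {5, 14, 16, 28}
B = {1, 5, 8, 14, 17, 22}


A ⊆ B means every element of A is in B.
Elements in A not in B: {16, 28}
So A ⊄ B.

No, A ⊄ B


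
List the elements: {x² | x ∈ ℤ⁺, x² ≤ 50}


Checking each candidate:
Condition: positive perfect squares ≤ 50
Result = {1, 4, 9, 16, 25, 36, 49}

{1, 4, 9, 16, 25, 36, 49}


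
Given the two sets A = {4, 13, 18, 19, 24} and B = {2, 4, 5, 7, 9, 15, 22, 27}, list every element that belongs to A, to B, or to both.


A ∪ B = all elements in A or B (or both)
A = {4, 13, 18, 19, 24}
B = {2, 4, 5, 7, 9, 15, 22, 27}
A ∪ B = {2, 4, 5, 7, 9, 13, 15, 18, 19, 22, 24, 27}

A ∪ B = {2, 4, 5, 7, 9, 13, 15, 18, 19, 22, 24, 27}


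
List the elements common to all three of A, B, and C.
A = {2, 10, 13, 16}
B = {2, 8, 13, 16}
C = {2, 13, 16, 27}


A ∩ B = {2, 13, 16}
(A ∩ B) ∩ C = {2, 13, 16}

A ∩ B ∩ C = {2, 13, 16}


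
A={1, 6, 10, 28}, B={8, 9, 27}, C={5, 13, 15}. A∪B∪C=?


A ∪ B = {1, 6, 8, 9, 10, 27, 28}
(A ∪ B) ∪ C = {1, 5, 6, 8, 9, 10, 13, 15, 27, 28}

A ∪ B ∪ C = {1, 5, 6, 8, 9, 10, 13, 15, 27, 28}


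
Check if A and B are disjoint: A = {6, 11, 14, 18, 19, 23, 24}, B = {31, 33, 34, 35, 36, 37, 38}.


Disjoint means A ∩ B = ∅.
A ∩ B = ∅
A ∩ B = ∅, so A and B are disjoint.

Yes, A and B are disjoint


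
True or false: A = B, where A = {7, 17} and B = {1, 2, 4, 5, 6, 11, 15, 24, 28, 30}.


Two sets are equal iff they have exactly the same elements.
A = {7, 17}
B = {1, 2, 4, 5, 6, 11, 15, 24, 28, 30}
Differences: {1, 2, 4, 5, 6, 7, 11, 15, 17, 24, 28, 30}
A ≠ B

No, A ≠ B


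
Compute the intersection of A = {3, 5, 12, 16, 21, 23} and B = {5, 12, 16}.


A ∩ B = elements in both A and B
A = {3, 5, 12, 16, 21, 23}
B = {5, 12, 16}
A ∩ B = {5, 12, 16}

A ∩ B = {5, 12, 16}


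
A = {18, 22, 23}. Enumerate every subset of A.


|A| = 3, so |P(A)| = 2^3 = 8
Enumerate subsets by cardinality (0 to 3):
∅, {18}, {22}, {23}, {18, 22}, {18, 23}, {22, 23}, {18, 22, 23}

P(A) has 8 subsets: ∅, {18}, {22}, {23}, {18, 22}, {18, 23}, {22, 23}, {18, 22, 23}


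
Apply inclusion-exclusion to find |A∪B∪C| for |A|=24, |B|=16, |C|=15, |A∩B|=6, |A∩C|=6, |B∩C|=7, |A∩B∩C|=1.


|A∪B∪C| = |A|+|B|+|C| - |A∩B|-|A∩C|-|B∩C| + |A∩B∩C|
= 24+16+15 - 6-6-7 + 1
= 55 - 19 + 1
= 37

|A ∪ B ∪ C| = 37


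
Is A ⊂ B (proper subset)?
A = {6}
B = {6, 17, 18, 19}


A ⊂ B requires: A ⊆ B AND A ≠ B.
A ⊆ B? Yes
A = B? No
A ⊂ B: Yes (A is a proper subset of B)

Yes, A ⊂ B


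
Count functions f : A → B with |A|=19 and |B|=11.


Each of |A| = 19 inputs maps to any of |B| = 11 outputs.
# functions = |B|^|A| = 11^19
= 61159090448414546291

Number of functions = 61159090448414546291


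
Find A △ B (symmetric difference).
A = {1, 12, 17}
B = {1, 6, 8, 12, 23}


A △ B = (A \ B) ∪ (B \ A) = elements in exactly one of A or B
A \ B = {17}
B \ A = {6, 8, 23}
A △ B = {6, 8, 17, 23}

A △ B = {6, 8, 17, 23}


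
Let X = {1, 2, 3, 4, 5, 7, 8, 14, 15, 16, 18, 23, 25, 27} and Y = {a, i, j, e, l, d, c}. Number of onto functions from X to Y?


n = |X| = 14, k = |Y| = 7. Surjections via inclusion-exclusion:
S(n,k) = Σ(-1)^i × C(k,i) × (k-i)^n, i=0 to k
i=0: (-1)^0×C(7,0)×7^14 = 678223072849
i=1: (-1)^1×C(7,1)×6^14 = -548549148672
i=2: (-1)^2×C(7,2)×5^14 = 128173828125
i=3: (-1)^3×C(7,3)×4^14 = -9395240960
i=4: (-1)^4×C(7,4)×3^14 = 167403915
i=5: (-1)^5×C(7,5)×2^14 = -344064
i=6: (-1)^6×C(7,6)×1^14 = 7
i=7: (-1)^7×C(7,7)×0^14 = 0
Total = 248619571200

Number of surjections = 248619571200


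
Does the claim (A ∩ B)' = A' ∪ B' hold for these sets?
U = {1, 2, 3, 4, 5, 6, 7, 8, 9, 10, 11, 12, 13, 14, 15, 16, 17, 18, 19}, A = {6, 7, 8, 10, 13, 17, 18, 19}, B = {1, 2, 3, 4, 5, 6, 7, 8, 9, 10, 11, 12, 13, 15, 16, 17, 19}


LHS: A ∩ B = {6, 7, 8, 10, 13, 17, 19}
(A ∩ B)' = U \ (A ∩ B) = {1, 2, 3, 4, 5, 9, 11, 12, 14, 15, 16, 18}
A' = {1, 2, 3, 4, 5, 9, 11, 12, 14, 15, 16}, B' = {14, 18}
Claimed RHS: A' ∪ B' = {1, 2, 3, 4, 5, 9, 11, 12, 14, 15, 16, 18}
Identity is VALID: LHS = RHS = {1, 2, 3, 4, 5, 9, 11, 12, 14, 15, 16, 18} ✓

Identity is valid. (A ∩ B)' = A' ∪ B' = {1, 2, 3, 4, 5, 9, 11, 12, 14, 15, 16, 18}


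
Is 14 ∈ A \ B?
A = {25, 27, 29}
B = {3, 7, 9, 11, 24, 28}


A = {25, 27, 29}, B = {3, 7, 9, 11, 24, 28}
A \ B = elements in A but not in B
A \ B = {25, 27, 29}
Checking if 14 ∈ A \ B
14 is not in A \ B → False

14 ∉ A \ B


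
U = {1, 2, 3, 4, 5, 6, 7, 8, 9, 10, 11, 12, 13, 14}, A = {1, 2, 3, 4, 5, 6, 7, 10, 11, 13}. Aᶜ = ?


Aᶜ = U \ A = elements in U but not in A
U = {1, 2, 3, 4, 5, 6, 7, 8, 9, 10, 11, 12, 13, 14}
A = {1, 2, 3, 4, 5, 6, 7, 10, 11, 13}
Aᶜ = {8, 9, 12, 14}

Aᶜ = {8, 9, 12, 14}


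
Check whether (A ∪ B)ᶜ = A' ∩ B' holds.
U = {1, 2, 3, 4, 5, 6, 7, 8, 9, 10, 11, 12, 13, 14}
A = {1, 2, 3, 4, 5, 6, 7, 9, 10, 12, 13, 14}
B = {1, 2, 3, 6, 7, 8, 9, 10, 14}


LHS: A ∪ B = {1, 2, 3, 4, 5, 6, 7, 8, 9, 10, 12, 13, 14}
(A ∪ B)' = U \ (A ∪ B) = {11}
A' = {8, 11}, B' = {4, 5, 11, 12, 13}
Claimed RHS: A' ∩ B' = {11}
Identity is VALID: LHS = RHS = {11} ✓

Identity is valid. (A ∪ B)' = A' ∩ B' = {11}


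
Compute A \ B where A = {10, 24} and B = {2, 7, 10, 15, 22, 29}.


A \ B = elements in A but not in B
A = {10, 24}
B = {2, 7, 10, 15, 22, 29}
Remove from A any elements in B
A \ B = {24}

A \ B = {24}


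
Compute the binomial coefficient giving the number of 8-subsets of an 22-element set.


C(n,k) = n! / (k!(n-k)!)
C(22,8) = 22! / (8!14!)
= 319770

C(22,8) = 319770


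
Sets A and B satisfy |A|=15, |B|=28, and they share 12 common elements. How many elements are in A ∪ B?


|A ∪ B| = |A| + |B| - |A ∩ B|
= 15 + 28 - 12
= 31

|A ∪ B| = 31


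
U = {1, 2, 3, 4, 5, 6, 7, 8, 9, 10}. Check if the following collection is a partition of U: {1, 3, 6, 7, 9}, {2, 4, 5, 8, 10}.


A partition requires: (1) non-empty parts, (2) pairwise disjoint, (3) union = U
Parts: {1, 3, 6, 7, 9}, {2, 4, 5, 8, 10}
Union of parts: {1, 2, 3, 4, 5, 6, 7, 8, 9, 10}
U = {1, 2, 3, 4, 5, 6, 7, 8, 9, 10}
All non-empty? True
Pairwise disjoint? True
Covers U? True

Yes, valid partition


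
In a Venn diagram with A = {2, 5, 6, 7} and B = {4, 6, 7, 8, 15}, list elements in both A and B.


A = {2, 5, 6, 7}
B = {4, 6, 7, 8, 15}
Region: in both A and B
Elements: {6, 7}

Elements in both A and B: {6, 7}


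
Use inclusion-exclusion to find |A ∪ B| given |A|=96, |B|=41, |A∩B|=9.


|A ∪ B| = |A| + |B| - |A ∩ B|
= 96 + 41 - 9
= 128

|A ∪ B| = 128


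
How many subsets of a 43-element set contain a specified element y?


Subsets of A containing y correspond to subsets of A \ {y}, which has 42 elements.
Count = 2^(n-1) = 2^42
= 4398046511104

Number of subsets containing y = 4398046511104


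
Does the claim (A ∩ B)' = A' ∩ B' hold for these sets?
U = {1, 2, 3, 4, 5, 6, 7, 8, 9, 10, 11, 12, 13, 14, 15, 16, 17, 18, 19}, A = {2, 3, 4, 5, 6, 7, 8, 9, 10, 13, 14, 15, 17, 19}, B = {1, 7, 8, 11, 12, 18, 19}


LHS: A ∩ B = {7, 8, 19}
(A ∩ B)' = U \ (A ∩ B) = {1, 2, 3, 4, 5, 6, 9, 10, 11, 12, 13, 14, 15, 16, 17, 18}
A' = {1, 11, 12, 16, 18}, B' = {2, 3, 4, 5, 6, 9, 10, 13, 14, 15, 16, 17}
Claimed RHS: A' ∩ B' = {16}
Identity is INVALID: LHS = {1, 2, 3, 4, 5, 6, 9, 10, 11, 12, 13, 14, 15, 16, 17, 18} but the RHS claimed here equals {16}. The correct form is (A ∩ B)' = A' ∪ B'.

Identity is invalid: (A ∩ B)' = {1, 2, 3, 4, 5, 6, 9, 10, 11, 12, 13, 14, 15, 16, 17, 18} but A' ∩ B' = {16}. The correct De Morgan law is (A ∩ B)' = A' ∪ B'.


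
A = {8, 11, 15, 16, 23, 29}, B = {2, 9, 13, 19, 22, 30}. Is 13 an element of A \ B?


A = {8, 11, 15, 16, 23, 29}, B = {2, 9, 13, 19, 22, 30}
A \ B = elements in A but not in B
A \ B = {8, 11, 15, 16, 23, 29}
Checking if 13 ∈ A \ B
13 is not in A \ B → False

13 ∉ A \ B


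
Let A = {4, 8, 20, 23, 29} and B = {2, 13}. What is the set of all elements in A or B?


A ∪ B = all elements in A or B (or both)
A = {4, 8, 20, 23, 29}
B = {2, 13}
A ∪ B = {2, 4, 8, 13, 20, 23, 29}

A ∪ B = {2, 4, 8, 13, 20, 23, 29}


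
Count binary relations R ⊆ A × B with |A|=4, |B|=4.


A relation from A to B is any subset of A × B.
|A × B| = 4 × 4 = 16
# relations = 2^|A × B| = 2^16 = 65536

Number of relations = 65536


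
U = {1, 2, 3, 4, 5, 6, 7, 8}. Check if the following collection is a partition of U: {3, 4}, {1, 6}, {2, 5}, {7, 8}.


A partition requires: (1) non-empty parts, (2) pairwise disjoint, (3) union = U
Parts: {3, 4}, {1, 6}, {2, 5}, {7, 8}
Union of parts: {1, 2, 3, 4, 5, 6, 7, 8}
U = {1, 2, 3, 4, 5, 6, 7, 8}
All non-empty? True
Pairwise disjoint? True
Covers U? True

Yes, valid partition


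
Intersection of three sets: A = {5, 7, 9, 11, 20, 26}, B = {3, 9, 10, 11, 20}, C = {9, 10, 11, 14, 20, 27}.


A ∩ B = {9, 11, 20}
(A ∩ B) ∩ C = {9, 11, 20}

A ∩ B ∩ C = {9, 11, 20}


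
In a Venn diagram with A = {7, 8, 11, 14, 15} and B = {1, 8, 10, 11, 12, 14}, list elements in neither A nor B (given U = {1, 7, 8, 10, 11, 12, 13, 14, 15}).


A = {7, 8, 11, 14, 15}
B = {1, 8, 10, 11, 12, 14}
Region: in neither A nor B (given U = {1, 7, 8, 10, 11, 12, 13, 14, 15})
Elements: {13}

Elements in neither A nor B (given U = {1, 7, 8, 10, 11, 12, 13, 14, 15}): {13}


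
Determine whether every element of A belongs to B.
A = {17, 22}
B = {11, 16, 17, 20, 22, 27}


A ⊆ B means every element of A is in B.
All elements of A are in B.
So A ⊆ B.

Yes, A ⊆ B


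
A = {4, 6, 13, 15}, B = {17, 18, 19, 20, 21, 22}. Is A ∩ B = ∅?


Disjoint means A ∩ B = ∅.
A ∩ B = ∅
A ∩ B = ∅, so A and B are disjoint.

Yes, A and B are disjoint


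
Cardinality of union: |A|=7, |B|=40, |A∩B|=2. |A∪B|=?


|A ∪ B| = |A| + |B| - |A ∩ B|
= 7 + 40 - 2
= 45

|A ∪ B| = 45


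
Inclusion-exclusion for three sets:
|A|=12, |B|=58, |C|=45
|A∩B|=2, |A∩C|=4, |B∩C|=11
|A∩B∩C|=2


|A∪B∪C| = |A|+|B|+|C| - |A∩B|-|A∩C|-|B∩C| + |A∩B∩C|
= 12+58+45 - 2-4-11 + 2
= 115 - 17 + 2
= 100

|A ∪ B ∪ C| = 100


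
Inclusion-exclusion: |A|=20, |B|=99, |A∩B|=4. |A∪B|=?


|A ∪ B| = |A| + |B| - |A ∩ B|
= 20 + 99 - 4
= 115

|A ∪ B| = 115


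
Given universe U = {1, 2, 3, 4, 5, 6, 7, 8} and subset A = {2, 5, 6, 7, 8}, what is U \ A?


Aᶜ = U \ A = elements in U but not in A
U = {1, 2, 3, 4, 5, 6, 7, 8}
A = {2, 5, 6, 7, 8}
Aᶜ = {1, 3, 4}

Aᶜ = {1, 3, 4}


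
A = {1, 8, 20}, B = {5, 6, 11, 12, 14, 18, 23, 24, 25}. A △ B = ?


A △ B = (A \ B) ∪ (B \ A) = elements in exactly one of A or B
A \ B = {1, 8, 20}
B \ A = {5, 6, 11, 12, 14, 18, 23, 24, 25}
A △ B = {1, 5, 6, 8, 11, 12, 14, 18, 20, 23, 24, 25}

A △ B = {1, 5, 6, 8, 11, 12, 14, 18, 20, 23, 24, 25}


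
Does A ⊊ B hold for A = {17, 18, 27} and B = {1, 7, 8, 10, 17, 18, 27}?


A ⊂ B requires: A ⊆ B AND A ≠ B.
A ⊆ B? Yes
A = B? No
A ⊂ B: Yes (A is a proper subset of B)

Yes, A ⊂ B


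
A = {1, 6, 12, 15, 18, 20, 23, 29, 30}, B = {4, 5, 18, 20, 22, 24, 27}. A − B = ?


A \ B = elements in A but not in B
A = {1, 6, 12, 15, 18, 20, 23, 29, 30}
B = {4, 5, 18, 20, 22, 24, 27}
Remove from A any elements in B
A \ B = {1, 6, 12, 15, 23, 29, 30}

A \ B = {1, 6, 12, 15, 23, 29, 30}


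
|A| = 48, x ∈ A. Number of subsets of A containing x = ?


Subsets of A containing x correspond to subsets of A \ {x}, which has 47 elements.
Count = 2^(n-1) = 2^47
= 140737488355328

Number of subsets containing x = 140737488355328


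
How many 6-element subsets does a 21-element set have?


C(n,k) = n! / (k!(n-k)!)
C(21,6) = 21! / (6!15!)
= 54264

C(21,6) = 54264


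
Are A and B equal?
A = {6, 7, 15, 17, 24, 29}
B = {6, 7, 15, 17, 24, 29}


Two sets are equal iff they have exactly the same elements.
A = {6, 7, 15, 17, 24, 29}
B = {6, 7, 15, 17, 24, 29}
Same elements → A = B

Yes, A = B


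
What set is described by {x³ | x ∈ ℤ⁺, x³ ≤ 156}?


Checking each candidate:
Condition: positive perfect cubes ≤ 156
Result = {1, 8, 27, 64, 125}

{1, 8, 27, 64, 125}


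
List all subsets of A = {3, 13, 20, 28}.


|A| = 4, so |P(A)| = 2^4 = 16
Enumerate subsets by cardinality (0 to 4):
∅, {3}, {13}, {20}, {28}, {3, 13}, {3, 20}, {3, 28}, {13, 20}, {13, 28}, {20, 28}, {3, 13, 20}, {3, 13, 28}, {3, 20, 28}, {13, 20, 28}, {3, 13, 20, 28}

P(A) has 16 subsets: ∅, {3}, {13}, {20}, {28}, {3, 13}, {3, 20}, {3, 28}, {13, 20}, {13, 28}, {20, 28}, {3, 13, 20}, {3, 13, 28}, {3, 20, 28}, {13, 20, 28}, {3, 13, 20, 28}


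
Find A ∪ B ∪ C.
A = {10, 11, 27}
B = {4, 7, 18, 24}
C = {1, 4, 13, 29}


A ∪ B = {4, 7, 10, 11, 18, 24, 27}
(A ∪ B) ∪ C = {1, 4, 7, 10, 11, 13, 18, 24, 27, 29}

A ∪ B ∪ C = {1, 4, 7, 10, 11, 13, 18, 24, 27, 29}


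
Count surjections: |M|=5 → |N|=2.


n = |M| = 5, k = |N| = 2. Surjections via inclusion-exclusion:
S(n,k) = Σ(-1)^i × C(k,i) × (k-i)^n, i=0 to k
i=0: (-1)^0×C(2,0)×2^5 = 32
i=1: (-1)^1×C(2,1)×1^5 = -2
i=2: (-1)^2×C(2,2)×0^5 = 0
Total = 30

Number of surjections = 30


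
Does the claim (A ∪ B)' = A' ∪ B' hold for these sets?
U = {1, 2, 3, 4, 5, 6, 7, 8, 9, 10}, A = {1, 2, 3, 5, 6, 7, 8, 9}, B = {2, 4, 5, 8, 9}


LHS: A ∪ B = {1, 2, 3, 4, 5, 6, 7, 8, 9}
(A ∪ B)' = U \ (A ∪ B) = {10}
A' = {4, 10}, B' = {1, 3, 6, 7, 10}
Claimed RHS: A' ∪ B' = {1, 3, 4, 6, 7, 10}
Identity is INVALID: LHS = {10} but the RHS claimed here equals {1, 3, 4, 6, 7, 10}. The correct form is (A ∪ B)' = A' ∩ B'.

Identity is invalid: (A ∪ B)' = {10} but A' ∪ B' = {1, 3, 4, 6, 7, 10}. The correct De Morgan law is (A ∪ B)' = A' ∩ B'.


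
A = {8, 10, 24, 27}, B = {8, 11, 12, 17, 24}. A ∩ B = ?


A ∩ B = elements in both A and B
A = {8, 10, 24, 27}
B = {8, 11, 12, 17, 24}
A ∩ B = {8, 24}

A ∩ B = {8, 24}


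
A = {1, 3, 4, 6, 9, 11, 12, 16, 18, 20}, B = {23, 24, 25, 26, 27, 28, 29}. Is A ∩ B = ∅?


Disjoint means A ∩ B = ∅.
A ∩ B = ∅
A ∩ B = ∅, so A and B are disjoint.

Yes, A and B are disjoint


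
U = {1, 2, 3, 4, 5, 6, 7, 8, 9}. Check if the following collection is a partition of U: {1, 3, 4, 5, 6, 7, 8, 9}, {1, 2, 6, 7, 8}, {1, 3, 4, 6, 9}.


A partition requires: (1) non-empty parts, (2) pairwise disjoint, (3) union = U
Parts: {1, 3, 4, 5, 6, 7, 8, 9}, {1, 2, 6, 7, 8}, {1, 3, 4, 6, 9}
Union of parts: {1, 2, 3, 4, 5, 6, 7, 8, 9}
U = {1, 2, 3, 4, 5, 6, 7, 8, 9}
All non-empty? True
Pairwise disjoint? False
Covers U? True

No, not a valid partition


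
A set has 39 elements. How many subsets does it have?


Number of subsets = 2^n
= 2^39
= 549755813888

|P(A)| = 549755813888


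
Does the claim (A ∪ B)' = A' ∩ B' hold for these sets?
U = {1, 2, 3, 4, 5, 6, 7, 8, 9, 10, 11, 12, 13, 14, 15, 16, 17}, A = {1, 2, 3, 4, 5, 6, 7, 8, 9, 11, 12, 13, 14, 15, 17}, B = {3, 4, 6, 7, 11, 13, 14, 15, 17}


LHS: A ∪ B = {1, 2, 3, 4, 5, 6, 7, 8, 9, 11, 12, 13, 14, 15, 17}
(A ∪ B)' = U \ (A ∪ B) = {10, 16}
A' = {10, 16}, B' = {1, 2, 5, 8, 9, 10, 12, 16}
Claimed RHS: A' ∩ B' = {10, 16}
Identity is VALID: LHS = RHS = {10, 16} ✓

Identity is valid. (A ∪ B)' = A' ∩ B' = {10, 16}


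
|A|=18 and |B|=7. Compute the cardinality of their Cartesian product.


|A × B| = |A| × |B|
= 18 × 7
= 126

|A × B| = 126


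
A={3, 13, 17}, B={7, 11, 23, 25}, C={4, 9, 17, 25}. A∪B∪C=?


A ∪ B = {3, 7, 11, 13, 17, 23, 25}
(A ∪ B) ∪ C = {3, 4, 7, 9, 11, 13, 17, 23, 25}

A ∪ B ∪ C = {3, 4, 7, 9, 11, 13, 17, 23, 25}


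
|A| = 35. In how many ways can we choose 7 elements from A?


C(n,k) = n! / (k!(n-k)!)
C(35,7) = 35! / (7!28!)
= 6724520

C(35,7) = 6724520


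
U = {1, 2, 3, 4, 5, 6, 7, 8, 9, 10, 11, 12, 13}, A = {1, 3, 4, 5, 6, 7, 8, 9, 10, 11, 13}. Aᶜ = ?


Aᶜ = U \ A = elements in U but not in A
U = {1, 2, 3, 4, 5, 6, 7, 8, 9, 10, 11, 12, 13}
A = {1, 3, 4, 5, 6, 7, 8, 9, 10, 11, 13}
Aᶜ = {2, 12}

Aᶜ = {2, 12}


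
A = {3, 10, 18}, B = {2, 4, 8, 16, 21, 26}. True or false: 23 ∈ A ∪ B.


A = {3, 10, 18}, B = {2, 4, 8, 16, 21, 26}
A ∪ B = all elements in A or B
A ∪ B = {2, 3, 4, 8, 10, 16, 18, 21, 26}
Checking if 23 ∈ A ∪ B
23 is not in A ∪ B → False

23 ∉ A ∪ B


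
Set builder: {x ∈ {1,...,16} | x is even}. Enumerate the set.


Checking each candidate:
Condition: even numbers in {1,...,16}
Result = {2, 4, 6, 8, 10, 12, 14, 16}

{2, 4, 6, 8, 10, 12, 14, 16}


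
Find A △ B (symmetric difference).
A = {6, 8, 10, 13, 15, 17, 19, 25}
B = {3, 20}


A △ B = (A \ B) ∪ (B \ A) = elements in exactly one of A or B
A \ B = {6, 8, 10, 13, 15, 17, 19, 25}
B \ A = {3, 20}
A △ B = {3, 6, 8, 10, 13, 15, 17, 19, 20, 25}

A △ B = {3, 6, 8, 10, 13, 15, 17, 19, 20, 25}


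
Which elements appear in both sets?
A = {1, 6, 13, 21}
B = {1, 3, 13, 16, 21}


A ∩ B = elements in both A and B
A = {1, 6, 13, 21}
B = {1, 3, 13, 16, 21}
A ∩ B = {1, 13, 21}

A ∩ B = {1, 13, 21}


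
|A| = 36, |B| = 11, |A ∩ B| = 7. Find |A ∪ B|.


|A ∪ B| = |A| + |B| - |A ∩ B|
= 36 + 11 - 7
= 40

|A ∪ B| = 40


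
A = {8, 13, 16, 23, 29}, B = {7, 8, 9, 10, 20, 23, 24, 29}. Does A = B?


Two sets are equal iff they have exactly the same elements.
A = {8, 13, 16, 23, 29}
B = {7, 8, 9, 10, 20, 23, 24, 29}
Differences: {7, 9, 10, 13, 16, 20, 24}
A ≠ B

No, A ≠ B


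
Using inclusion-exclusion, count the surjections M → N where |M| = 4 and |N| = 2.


n = |M| = 4, k = |N| = 2. Surjections via inclusion-exclusion:
S(n,k) = Σ(-1)^i × C(k,i) × (k-i)^n, i=0 to k
i=0: (-1)^0×C(2,0)×2^4 = 16
i=1: (-1)^1×C(2,1)×1^4 = -2
i=2: (-1)^2×C(2,2)×0^4 = 0
Total = 14

Number of surjections = 14


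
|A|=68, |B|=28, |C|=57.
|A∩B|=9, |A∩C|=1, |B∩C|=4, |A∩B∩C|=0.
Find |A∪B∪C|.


|A∪B∪C| = |A|+|B|+|C| - |A∩B|-|A∩C|-|B∩C| + |A∩B∩C|
= 68+28+57 - 9-1-4 + 0
= 153 - 14 + 0
= 139

|A ∪ B ∪ C| = 139


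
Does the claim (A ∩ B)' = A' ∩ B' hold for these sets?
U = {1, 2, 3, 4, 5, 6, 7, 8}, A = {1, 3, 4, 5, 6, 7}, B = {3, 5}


LHS: A ∩ B = {3, 5}
(A ∩ B)' = U \ (A ∩ B) = {1, 2, 4, 6, 7, 8}
A' = {2, 8}, B' = {1, 2, 4, 6, 7, 8}
Claimed RHS: A' ∩ B' = {2, 8}
Identity is INVALID: LHS = {1, 2, 4, 6, 7, 8} but the RHS claimed here equals {2, 8}. The correct form is (A ∩ B)' = A' ∪ B'.

Identity is invalid: (A ∩ B)' = {1, 2, 4, 6, 7, 8} but A' ∩ B' = {2, 8}. The correct De Morgan law is (A ∩ B)' = A' ∪ B'.


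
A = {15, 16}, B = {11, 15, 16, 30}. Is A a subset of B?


A ⊆ B means every element of A is in B.
All elements of A are in B.
So A ⊆ B.

Yes, A ⊆ B


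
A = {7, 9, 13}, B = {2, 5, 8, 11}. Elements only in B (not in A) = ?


A = {7, 9, 13}
B = {2, 5, 8, 11}
Region: only in B (not in A)
Elements: {2, 5, 8, 11}

Elements only in B (not in A): {2, 5, 8, 11}


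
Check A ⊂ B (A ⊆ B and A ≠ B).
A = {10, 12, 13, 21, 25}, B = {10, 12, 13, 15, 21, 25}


A ⊂ B requires: A ⊆ B AND A ≠ B.
A ⊆ B? Yes
A = B? No
A ⊂ B: Yes (A is a proper subset of B)

Yes, A ⊂ B


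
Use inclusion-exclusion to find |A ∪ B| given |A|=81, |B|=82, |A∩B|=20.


|A ∪ B| = |A| + |B| - |A ∩ B|
= 81 + 82 - 20
= 143

|A ∪ B| = 143


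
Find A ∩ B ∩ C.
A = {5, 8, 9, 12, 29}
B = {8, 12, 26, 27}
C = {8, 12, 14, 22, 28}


A ∩ B = {8, 12}
(A ∩ B) ∩ C = {8, 12}

A ∩ B ∩ C = {8, 12}


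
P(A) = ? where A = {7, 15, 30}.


|A| = 3, so |P(A)| = 2^3 = 8
Enumerate subsets by cardinality (0 to 3):
∅, {7}, {15}, {30}, {7, 15}, {7, 30}, {15, 30}, {7, 15, 30}

P(A) has 8 subsets: ∅, {7}, {15}, {30}, {7, 15}, {7, 30}, {15, 30}, {7, 15, 30}


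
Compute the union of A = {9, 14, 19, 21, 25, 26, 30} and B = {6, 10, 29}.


A ∪ B = all elements in A or B (or both)
A = {9, 14, 19, 21, 25, 26, 30}
B = {6, 10, 29}
A ∪ B = {6, 9, 10, 14, 19, 21, 25, 26, 29, 30}

A ∪ B = {6, 9, 10, 14, 19, 21, 25, 26, 29, 30}


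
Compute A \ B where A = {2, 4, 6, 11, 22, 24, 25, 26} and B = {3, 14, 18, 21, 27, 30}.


A \ B = elements in A but not in B
A = {2, 4, 6, 11, 22, 24, 25, 26}
B = {3, 14, 18, 21, 27, 30}
Remove from A any elements in B
A \ B = {2, 4, 6, 11, 22, 24, 25, 26}

A \ B = {2, 4, 6, 11, 22, 24, 25, 26}


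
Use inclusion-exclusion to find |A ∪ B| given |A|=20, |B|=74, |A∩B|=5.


|A ∪ B| = |A| + |B| - |A ∩ B|
= 20 + 74 - 5
= 89

|A ∪ B| = 89


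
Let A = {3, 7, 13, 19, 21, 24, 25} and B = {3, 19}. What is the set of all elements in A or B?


A ∪ B = all elements in A or B (or both)
A = {3, 7, 13, 19, 21, 24, 25}
B = {3, 19}
A ∪ B = {3, 7, 13, 19, 21, 24, 25}

A ∪ B = {3, 7, 13, 19, 21, 24, 25}


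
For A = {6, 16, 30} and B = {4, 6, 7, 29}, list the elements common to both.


A ∩ B = elements in both A and B
A = {6, 16, 30}
B = {4, 6, 7, 29}
A ∩ B = {6}

A ∩ B = {6}


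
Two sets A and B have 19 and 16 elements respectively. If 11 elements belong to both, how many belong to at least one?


|A ∪ B| = |A| + |B| - |A ∩ B|
= 19 + 16 - 11
= 24

|A ∪ B| = 24


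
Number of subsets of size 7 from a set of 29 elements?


C(n,k) = n! / (k!(n-k)!)
C(29,7) = 29! / (7!22!)
= 1560780

C(29,7) = 1560780


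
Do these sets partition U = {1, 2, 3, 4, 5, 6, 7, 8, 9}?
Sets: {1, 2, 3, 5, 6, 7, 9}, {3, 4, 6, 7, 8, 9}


A partition requires: (1) non-empty parts, (2) pairwise disjoint, (3) union = U
Parts: {1, 2, 3, 5, 6, 7, 9}, {3, 4, 6, 7, 8, 9}
Union of parts: {1, 2, 3, 4, 5, 6, 7, 8, 9}
U = {1, 2, 3, 4, 5, 6, 7, 8, 9}
All non-empty? True
Pairwise disjoint? False
Covers U? True

No, not a valid partition


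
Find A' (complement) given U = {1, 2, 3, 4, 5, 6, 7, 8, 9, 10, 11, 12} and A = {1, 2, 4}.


Aᶜ = U \ A = elements in U but not in A
U = {1, 2, 3, 4, 5, 6, 7, 8, 9, 10, 11, 12}
A = {1, 2, 4}
Aᶜ = {3, 5, 6, 7, 8, 9, 10, 11, 12}

Aᶜ = {3, 5, 6, 7, 8, 9, 10, 11, 12}


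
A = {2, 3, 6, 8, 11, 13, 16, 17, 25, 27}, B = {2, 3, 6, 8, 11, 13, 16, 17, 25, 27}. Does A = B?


Two sets are equal iff they have exactly the same elements.
A = {2, 3, 6, 8, 11, 13, 16, 17, 25, 27}
B = {2, 3, 6, 8, 11, 13, 16, 17, 25, 27}
Same elements → A = B

Yes, A = B


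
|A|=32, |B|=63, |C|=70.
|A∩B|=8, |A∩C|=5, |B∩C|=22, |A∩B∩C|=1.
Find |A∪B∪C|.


|A∪B∪C| = |A|+|B|+|C| - |A∩B|-|A∩C|-|B∩C| + |A∩B∩C|
= 32+63+70 - 8-5-22 + 1
= 165 - 35 + 1
= 131

|A ∪ B ∪ C| = 131


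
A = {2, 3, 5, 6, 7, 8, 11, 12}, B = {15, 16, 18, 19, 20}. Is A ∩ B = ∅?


Disjoint means A ∩ B = ∅.
A ∩ B = ∅
A ∩ B = ∅, so A and B are disjoint.

Yes, A and B are disjoint


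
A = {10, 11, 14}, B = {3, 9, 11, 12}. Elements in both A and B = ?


A = {10, 11, 14}
B = {3, 9, 11, 12}
Region: in both A and B
Elements: {11}

Elements in both A and B: {11}


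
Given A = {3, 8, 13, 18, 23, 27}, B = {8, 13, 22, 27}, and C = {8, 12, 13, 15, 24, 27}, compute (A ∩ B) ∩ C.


A ∩ B = {8, 13, 27}
(A ∩ B) ∩ C = {8, 13, 27}

A ∩ B ∩ C = {8, 13, 27}


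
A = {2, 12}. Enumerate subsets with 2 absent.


A subset of A that omits 2 is a subset of A \ {2}, so there are 2^(n-1) = 2^1 = 2 of them.
Subsets excluding 2: ∅, {12}

Subsets excluding 2 (2 total): ∅, {12}


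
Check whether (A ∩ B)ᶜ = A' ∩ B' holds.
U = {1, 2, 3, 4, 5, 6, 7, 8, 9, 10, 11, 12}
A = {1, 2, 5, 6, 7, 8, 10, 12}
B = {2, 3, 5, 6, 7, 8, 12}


LHS: A ∩ B = {2, 5, 6, 7, 8, 12}
(A ∩ B)' = U \ (A ∩ B) = {1, 3, 4, 9, 10, 11}
A' = {3, 4, 9, 11}, B' = {1, 4, 9, 10, 11}
Claimed RHS: A' ∩ B' = {4, 9, 11}
Identity is INVALID: LHS = {1, 3, 4, 9, 10, 11} but the RHS claimed here equals {4, 9, 11}. The correct form is (A ∩ B)' = A' ∪ B'.

Identity is invalid: (A ∩ B)' = {1, 3, 4, 9, 10, 11} but A' ∩ B' = {4, 9, 11}. The correct De Morgan law is (A ∩ B)' = A' ∪ B'.


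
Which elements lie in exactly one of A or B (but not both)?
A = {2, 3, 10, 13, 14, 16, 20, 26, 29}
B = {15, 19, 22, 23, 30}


A △ B = (A \ B) ∪ (B \ A) = elements in exactly one of A or B
A \ B = {2, 3, 10, 13, 14, 16, 20, 26, 29}
B \ A = {15, 19, 22, 23, 30}
A △ B = {2, 3, 10, 13, 14, 15, 16, 19, 20, 22, 23, 26, 29, 30}

A △ B = {2, 3, 10, 13, 14, 15, 16, 19, 20, 22, 23, 26, 29, 30}


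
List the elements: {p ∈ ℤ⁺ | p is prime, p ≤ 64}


Checking each candidate:
Condition: primes ≤ 64
Result = {2, 3, 5, 7, 11, 13, 17, 19, 23, 29, 31, 37, 41, 43, 47, 53, 59, 61}

{2, 3, 5, 7, 11, 13, 17, 19, 23, 29, 31, 37, 41, 43, 47, 53, 59, 61}


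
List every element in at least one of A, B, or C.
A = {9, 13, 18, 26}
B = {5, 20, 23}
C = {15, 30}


A ∪ B = {5, 9, 13, 18, 20, 23, 26}
(A ∪ B) ∪ C = {5, 9, 13, 15, 18, 20, 23, 26, 30}

A ∪ B ∪ C = {5, 9, 13, 15, 18, 20, 23, 26, 30}


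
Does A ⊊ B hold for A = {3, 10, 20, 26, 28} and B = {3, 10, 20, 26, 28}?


A ⊂ B requires: A ⊆ B AND A ≠ B.
A ⊆ B? Yes
A = B? Yes
A = B, so A is not a PROPER subset.

No, A is not a proper subset of B


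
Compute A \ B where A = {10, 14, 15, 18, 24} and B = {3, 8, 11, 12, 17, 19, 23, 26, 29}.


A \ B = elements in A but not in B
A = {10, 14, 15, 18, 24}
B = {3, 8, 11, 12, 17, 19, 23, 26, 29}
Remove from A any elements in B
A \ B = {10, 14, 15, 18, 24}

A \ B = {10, 14, 15, 18, 24}


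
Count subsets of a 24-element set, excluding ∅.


Total subsets = 2^n = 2^24 = 16777216
Non-empty subsets exclude the empty set: 2^n - 1
= 16777216 - 1
= 16777215

Number of non-empty subsets = 16777215


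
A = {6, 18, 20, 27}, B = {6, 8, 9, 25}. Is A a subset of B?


A ⊆ B means every element of A is in B.
Elements in A not in B: {18, 20, 27}
So A ⊄ B.

No, A ⊄ B


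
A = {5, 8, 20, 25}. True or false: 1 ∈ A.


A = {5, 8, 20, 25}
Checking if 1 is in A
1 is not in A → False

1 ∉ A


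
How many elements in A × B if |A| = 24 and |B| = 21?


|A × B| = |A| × |B|
= 24 × 21
= 504

|A × B| = 504


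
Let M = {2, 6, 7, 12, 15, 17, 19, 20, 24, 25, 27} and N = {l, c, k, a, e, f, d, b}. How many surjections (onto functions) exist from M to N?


n = |M| = 11, k = |N| = 8. Surjections via inclusion-exclusion:
S(n,k) = Σ(-1)^i × C(k,i) × (k-i)^n, i=0 to k
i=0: (-1)^0×C(8,0)×8^11 = 8589934592
i=1: (-1)^1×C(8,1)×7^11 = -15818613944
i=2: (-1)^2×C(8,2)×6^11 = 10158317568
i=3: (-1)^3×C(8,3)×5^11 = -2734375000
i=4: (-1)^4×C(8,4)×4^11 = 293601280
i=5: (-1)^5×C(8,5)×3^11 = -9920232
i=6: (-1)^6×C(8,6)×2^11 = 57344
i=7: (-1)^7×C(8,7)×1^11 = -8
i=8: (-1)^8×C(8,8)×0^11 = 0
Total = 479001600

Number of surjections = 479001600


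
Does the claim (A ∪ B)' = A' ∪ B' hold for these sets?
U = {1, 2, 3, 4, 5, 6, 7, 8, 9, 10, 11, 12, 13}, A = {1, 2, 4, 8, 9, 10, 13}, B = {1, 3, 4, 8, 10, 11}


LHS: A ∪ B = {1, 2, 3, 4, 8, 9, 10, 11, 13}
(A ∪ B)' = U \ (A ∪ B) = {5, 6, 7, 12}
A' = {3, 5, 6, 7, 11, 12}, B' = {2, 5, 6, 7, 9, 12, 13}
Claimed RHS: A' ∪ B' = {2, 3, 5, 6, 7, 9, 11, 12, 13}
Identity is INVALID: LHS = {5, 6, 7, 12} but the RHS claimed here equals {2, 3, 5, 6, 7, 9, 11, 12, 13}. The correct form is (A ∪ B)' = A' ∩ B'.

Identity is invalid: (A ∪ B)' = {5, 6, 7, 12} but A' ∪ B' = {2, 3, 5, 6, 7, 9, 11, 12, 13}. The correct De Morgan law is (A ∪ B)' = A' ∩ B'.


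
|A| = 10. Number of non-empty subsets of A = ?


Total subsets = 2^n = 2^10 = 1024
Non-empty subsets exclude the empty set: 2^n - 1
= 1024 - 1
= 1023

Number of non-empty subsets = 1023


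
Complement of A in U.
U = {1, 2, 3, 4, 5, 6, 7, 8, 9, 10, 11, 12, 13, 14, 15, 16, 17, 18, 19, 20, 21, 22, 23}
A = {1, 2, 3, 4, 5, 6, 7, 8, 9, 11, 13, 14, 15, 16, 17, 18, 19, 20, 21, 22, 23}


Aᶜ = U \ A = elements in U but not in A
U = {1, 2, 3, 4, 5, 6, 7, 8, 9, 10, 11, 12, 13, 14, 15, 16, 17, 18, 19, 20, 21, 22, 23}
A = {1, 2, 3, 4, 5, 6, 7, 8, 9, 11, 13, 14, 15, 16, 17, 18, 19, 20, 21, 22, 23}
Aᶜ = {10, 12}

Aᶜ = {10, 12}


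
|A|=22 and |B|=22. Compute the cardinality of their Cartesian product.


|A × B| = |A| × |B|
= 22 × 22
= 484

|A × B| = 484


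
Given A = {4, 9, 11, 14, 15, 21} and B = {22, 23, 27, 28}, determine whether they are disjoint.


Disjoint means A ∩ B = ∅.
A ∩ B = ∅
A ∩ B = ∅, so A and B are disjoint.

Yes, A and B are disjoint


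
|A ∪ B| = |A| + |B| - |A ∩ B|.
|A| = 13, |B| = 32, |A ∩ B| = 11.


|A ∪ B| = |A| + |B| - |A ∩ B|
= 13 + 32 - 11
= 34

|A ∪ B| = 34


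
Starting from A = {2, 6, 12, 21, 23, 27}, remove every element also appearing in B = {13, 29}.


A \ B = elements in A but not in B
A = {2, 6, 12, 21, 23, 27}
B = {13, 29}
Remove from A any elements in B
A \ B = {2, 6, 12, 21, 23, 27}

A \ B = {2, 6, 12, 21, 23, 27}


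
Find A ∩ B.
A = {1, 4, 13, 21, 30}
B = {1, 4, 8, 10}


A ∩ B = elements in both A and B
A = {1, 4, 13, 21, 30}
B = {1, 4, 8, 10}
A ∩ B = {1, 4}

A ∩ B = {1, 4}


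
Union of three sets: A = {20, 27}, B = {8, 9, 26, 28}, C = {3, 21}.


A ∪ B = {8, 9, 20, 26, 27, 28}
(A ∪ B) ∪ C = {3, 8, 9, 20, 21, 26, 27, 28}

A ∪ B ∪ C = {3, 8, 9, 20, 21, 26, 27, 28}


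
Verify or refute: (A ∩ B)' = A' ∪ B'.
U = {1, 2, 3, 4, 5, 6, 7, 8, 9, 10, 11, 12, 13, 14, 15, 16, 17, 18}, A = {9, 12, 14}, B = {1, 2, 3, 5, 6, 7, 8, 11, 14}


LHS: A ∩ B = {14}
(A ∩ B)' = U \ (A ∩ B) = {1, 2, 3, 4, 5, 6, 7, 8, 9, 10, 11, 12, 13, 15, 16, 17, 18}
A' = {1, 2, 3, 4, 5, 6, 7, 8, 10, 11, 13, 15, 16, 17, 18}, B' = {4, 9, 10, 12, 13, 15, 16, 17, 18}
Claimed RHS: A' ∪ B' = {1, 2, 3, 4, 5, 6, 7, 8, 9, 10, 11, 12, 13, 15, 16, 17, 18}
Identity is VALID: LHS = RHS = {1, 2, 3, 4, 5, 6, 7, 8, 9, 10, 11, 12, 13, 15, 16, 17, 18} ✓

Identity is valid. (A ∩ B)' = A' ∪ B' = {1, 2, 3, 4, 5, 6, 7, 8, 9, 10, 11, 12, 13, 15, 16, 17, 18}


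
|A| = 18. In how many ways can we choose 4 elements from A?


C(n,k) = n! / (k!(n-k)!)
C(18,4) = 18! / (4!14!)
= 3060

C(18,4) = 3060


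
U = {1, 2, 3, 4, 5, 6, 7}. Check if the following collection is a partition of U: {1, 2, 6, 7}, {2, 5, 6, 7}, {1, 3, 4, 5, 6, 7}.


A partition requires: (1) non-empty parts, (2) pairwise disjoint, (3) union = U
Parts: {1, 2, 6, 7}, {2, 5, 6, 7}, {1, 3, 4, 5, 6, 7}
Union of parts: {1, 2, 3, 4, 5, 6, 7}
U = {1, 2, 3, 4, 5, 6, 7}
All non-empty? True
Pairwise disjoint? False
Covers U? True

No, not a valid partition


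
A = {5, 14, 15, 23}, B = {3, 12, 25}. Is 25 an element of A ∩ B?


A = {5, 14, 15, 23}, B = {3, 12, 25}
A ∩ B = elements in both A and B
A ∩ B = ∅
Checking if 25 ∈ A ∩ B
25 is not in A ∩ B → False

25 ∉ A ∩ B


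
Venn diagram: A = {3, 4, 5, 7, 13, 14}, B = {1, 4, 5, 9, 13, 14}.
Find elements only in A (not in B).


A = {3, 4, 5, 7, 13, 14}
B = {1, 4, 5, 9, 13, 14}
Region: only in A (not in B)
Elements: {3, 7}

Elements only in A (not in B): {3, 7}


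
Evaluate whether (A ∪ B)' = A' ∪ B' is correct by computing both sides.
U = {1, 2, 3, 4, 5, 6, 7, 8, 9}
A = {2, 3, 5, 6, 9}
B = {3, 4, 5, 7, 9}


LHS: A ∪ B = {2, 3, 4, 5, 6, 7, 9}
(A ∪ B)' = U \ (A ∪ B) = {1, 8}
A' = {1, 4, 7, 8}, B' = {1, 2, 6, 8}
Claimed RHS: A' ∪ B' = {1, 2, 4, 6, 7, 8}
Identity is INVALID: LHS = {1, 8} but the RHS claimed here equals {1, 2, 4, 6, 7, 8}. The correct form is (A ∪ B)' = A' ∩ B'.

Identity is invalid: (A ∪ B)' = {1, 8} but A' ∪ B' = {1, 2, 4, 6, 7, 8}. The correct De Morgan law is (A ∪ B)' = A' ∩ B'.


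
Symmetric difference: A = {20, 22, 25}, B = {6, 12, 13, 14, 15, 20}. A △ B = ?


A △ B = (A \ B) ∪ (B \ A) = elements in exactly one of A or B
A \ B = {22, 25}
B \ A = {6, 12, 13, 14, 15}
A △ B = {6, 12, 13, 14, 15, 22, 25}

A △ B = {6, 12, 13, 14, 15, 22, 25}


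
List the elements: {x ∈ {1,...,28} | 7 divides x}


Checking each candidate:
Condition: multiples of 7 in {1,...,28}
Result = {7, 14, 21, 28}

{7, 14, 21, 28}


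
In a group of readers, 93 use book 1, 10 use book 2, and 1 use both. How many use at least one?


|A ∪ B| = |A| + |B| - |A ∩ B|
= 93 + 10 - 1
= 102

|A ∪ B| = 102


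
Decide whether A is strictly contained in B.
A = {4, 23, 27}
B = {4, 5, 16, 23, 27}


A ⊂ B requires: A ⊆ B AND A ≠ B.
A ⊆ B? Yes
A = B? No
A ⊂ B: Yes (A is a proper subset of B)

Yes, A ⊂ B


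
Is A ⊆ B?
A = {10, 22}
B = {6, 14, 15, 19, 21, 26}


A ⊆ B means every element of A is in B.
Elements in A not in B: {10, 22}
So A ⊄ B.

No, A ⊄ B


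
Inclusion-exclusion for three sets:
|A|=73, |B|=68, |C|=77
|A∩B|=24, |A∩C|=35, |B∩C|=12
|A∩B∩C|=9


|A∪B∪C| = |A|+|B|+|C| - |A∩B|-|A∩C|-|B∩C| + |A∩B∩C|
= 73+68+77 - 24-35-12 + 9
= 218 - 71 + 9
= 156

|A ∪ B ∪ C| = 156


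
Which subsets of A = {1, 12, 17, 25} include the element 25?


A subset of A contains 25 iff the remaining 3 elements form any subset of A \ {25}.
Count: 2^(n-1) = 2^3 = 8
Subsets containing 25: {25}, {1, 25}, {12, 25}, {17, 25}, {1, 12, 25}, {1, 17, 25}, {12, 17, 25}, {1, 12, 17, 25}

Subsets containing 25 (8 total): {25}, {1, 25}, {12, 25}, {17, 25}, {1, 12, 25}, {1, 17, 25}, {12, 17, 25}, {1, 12, 17, 25}


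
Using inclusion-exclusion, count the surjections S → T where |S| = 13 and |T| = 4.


n = |S| = 13, k = |T| = 4. Surjections via inclusion-exclusion:
S(n,k) = Σ(-1)^i × C(k,i) × (k-i)^n, i=0 to k
i=0: (-1)^0×C(4,0)×4^13 = 67108864
i=1: (-1)^1×C(4,1)×3^13 = -6377292
i=2: (-1)^2×C(4,2)×2^13 = 49152
i=3: (-1)^3×C(4,3)×1^13 = -4
i=4: (-1)^4×C(4,4)×0^13 = 0
Total = 60780720

Number of surjections = 60780720


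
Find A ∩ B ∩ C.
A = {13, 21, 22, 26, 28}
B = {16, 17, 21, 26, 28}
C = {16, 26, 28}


A ∩ B = {21, 26, 28}
(A ∩ B) ∩ C = {26, 28}

A ∩ B ∩ C = {26, 28}


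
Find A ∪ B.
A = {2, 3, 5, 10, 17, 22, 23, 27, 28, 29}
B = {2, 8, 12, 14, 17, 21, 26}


A ∪ B = all elements in A or B (or both)
A = {2, 3, 5, 10, 17, 22, 23, 27, 28, 29}
B = {2, 8, 12, 14, 17, 21, 26}
A ∪ B = {2, 3, 5, 8, 10, 12, 14, 17, 21, 22, 23, 26, 27, 28, 29}

A ∪ B = {2, 3, 5, 8, 10, 12, 14, 17, 21, 22, 23, 26, 27, 28, 29}


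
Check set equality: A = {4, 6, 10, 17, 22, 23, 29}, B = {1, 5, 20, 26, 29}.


Two sets are equal iff they have exactly the same elements.
A = {4, 6, 10, 17, 22, 23, 29}
B = {1, 5, 20, 26, 29}
Differences: {1, 4, 5, 6, 10, 17, 20, 22, 23, 26}
A ≠ B

No, A ≠ B


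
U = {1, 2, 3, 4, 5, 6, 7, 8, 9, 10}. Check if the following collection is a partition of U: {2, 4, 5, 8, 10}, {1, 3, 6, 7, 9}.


A partition requires: (1) non-empty parts, (2) pairwise disjoint, (3) union = U
Parts: {2, 4, 5, 8, 10}, {1, 3, 6, 7, 9}
Union of parts: {1, 2, 3, 4, 5, 6, 7, 8, 9, 10}
U = {1, 2, 3, 4, 5, 6, 7, 8, 9, 10}
All non-empty? True
Pairwise disjoint? True
Covers U? True

Yes, valid partition


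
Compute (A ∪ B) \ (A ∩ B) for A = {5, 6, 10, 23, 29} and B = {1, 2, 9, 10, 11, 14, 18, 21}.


A △ B = (A \ B) ∪ (B \ A) = elements in exactly one of A or B
A \ B = {5, 6, 23, 29}
B \ A = {1, 2, 9, 11, 14, 18, 21}
A △ B = {1, 2, 5, 6, 9, 11, 14, 18, 21, 23, 29}

A △ B = {1, 2, 5, 6, 9, 11, 14, 18, 21, 23, 29}


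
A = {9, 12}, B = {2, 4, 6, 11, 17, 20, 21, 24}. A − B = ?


A \ B = elements in A but not in B
A = {9, 12}
B = {2, 4, 6, 11, 17, 20, 21, 24}
Remove from A any elements in B
A \ B = {9, 12}

A \ B = {9, 12}


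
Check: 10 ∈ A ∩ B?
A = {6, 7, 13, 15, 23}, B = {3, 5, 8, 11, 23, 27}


A = {6, 7, 13, 15, 23}, B = {3, 5, 8, 11, 23, 27}
A ∩ B = elements in both A and B
A ∩ B = {23}
Checking if 10 ∈ A ∩ B
10 is not in A ∩ B → False

10 ∉ A ∩ B


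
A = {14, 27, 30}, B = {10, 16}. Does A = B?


Two sets are equal iff they have exactly the same elements.
A = {14, 27, 30}
B = {10, 16}
Differences: {10, 14, 16, 27, 30}
A ≠ B

No, A ≠ B


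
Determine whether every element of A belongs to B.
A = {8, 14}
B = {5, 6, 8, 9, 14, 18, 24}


A ⊆ B means every element of A is in B.
All elements of A are in B.
So A ⊆ B.

Yes, A ⊆ B


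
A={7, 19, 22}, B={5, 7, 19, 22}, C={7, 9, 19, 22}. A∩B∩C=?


A ∩ B = {7, 19, 22}
(A ∩ B) ∩ C = {7, 19, 22}

A ∩ B ∩ C = {7, 19, 22}


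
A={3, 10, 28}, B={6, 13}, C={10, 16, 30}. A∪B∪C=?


A ∪ B = {3, 6, 10, 13, 28}
(A ∪ B) ∪ C = {3, 6, 10, 13, 16, 28, 30}

A ∪ B ∪ C = {3, 6, 10, 13, 16, 28, 30}


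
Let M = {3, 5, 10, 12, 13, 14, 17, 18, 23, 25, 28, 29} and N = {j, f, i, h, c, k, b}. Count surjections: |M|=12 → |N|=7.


n = |M| = 12, k = |N| = 7. Surjections via inclusion-exclusion:
S(n,k) = Σ(-1)^i × C(k,i) × (k-i)^n, i=0 to k
i=0: (-1)^0×C(7,0)×7^12 = 13841287201
i=1: (-1)^1×C(7,1)×6^12 = -15237476352
i=2: (-1)^2×C(7,2)×5^12 = 5126953125
i=3: (-1)^3×C(7,3)×4^12 = -587202560
i=4: (-1)^4×C(7,4)×3^12 = 18600435
i=5: (-1)^5×C(7,5)×2^12 = -86016
i=6: (-1)^6×C(7,6)×1^12 = 7
i=7: (-1)^7×C(7,7)×0^12 = 0
Total = 3162075840

Number of surjections = 3162075840


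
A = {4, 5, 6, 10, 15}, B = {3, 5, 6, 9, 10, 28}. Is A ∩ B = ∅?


Disjoint means A ∩ B = ∅.
A ∩ B = {5, 6, 10}
A ∩ B ≠ ∅, so A and B are NOT disjoint.

No, A and B are not disjoint (A ∩ B = {5, 6, 10})


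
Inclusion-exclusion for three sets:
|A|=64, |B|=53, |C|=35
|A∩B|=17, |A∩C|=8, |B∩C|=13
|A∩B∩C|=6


|A∪B∪C| = |A|+|B|+|C| - |A∩B|-|A∩C|-|B∩C| + |A∩B∩C|
= 64+53+35 - 17-8-13 + 6
= 152 - 38 + 6
= 120

|A ∪ B ∪ C| = 120


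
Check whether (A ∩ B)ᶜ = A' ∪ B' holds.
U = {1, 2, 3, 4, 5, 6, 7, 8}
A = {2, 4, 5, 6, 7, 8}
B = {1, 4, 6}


LHS: A ∩ B = {4, 6}
(A ∩ B)' = U \ (A ∩ B) = {1, 2, 3, 5, 7, 8}
A' = {1, 3}, B' = {2, 3, 5, 7, 8}
Claimed RHS: A' ∪ B' = {1, 2, 3, 5, 7, 8}
Identity is VALID: LHS = RHS = {1, 2, 3, 5, 7, 8} ✓

Identity is valid. (A ∩ B)' = A' ∪ B' = {1, 2, 3, 5, 7, 8}


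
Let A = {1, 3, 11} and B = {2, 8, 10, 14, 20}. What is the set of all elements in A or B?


A ∪ B = all elements in A or B (or both)
A = {1, 3, 11}
B = {2, 8, 10, 14, 20}
A ∪ B = {1, 2, 3, 8, 10, 11, 14, 20}

A ∪ B = {1, 2, 3, 8, 10, 11, 14, 20}


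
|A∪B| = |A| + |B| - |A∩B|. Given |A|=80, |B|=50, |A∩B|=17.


|A ∪ B| = |A| + |B| - |A ∩ B|
= 80 + 50 - 17
= 113

|A ∪ B| = 113


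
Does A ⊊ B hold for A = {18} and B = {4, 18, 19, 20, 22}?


A ⊂ B requires: A ⊆ B AND A ≠ B.
A ⊆ B? Yes
A = B? No
A ⊂ B: Yes (A is a proper subset of B)

Yes, A ⊂ B


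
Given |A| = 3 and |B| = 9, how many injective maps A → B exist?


An injection sends each of |A| = 3 inputs to a distinct output in B.
# injections = |B|·(|B|-1)·…·(|B|-|A|+1) = 9! / (9 - 3)!
= 9 × 8 × 7
= 504

Number of injections = 504


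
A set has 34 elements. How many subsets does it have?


Number of subsets = 2^n
= 2^34
= 17179869184

|P(A)| = 17179869184


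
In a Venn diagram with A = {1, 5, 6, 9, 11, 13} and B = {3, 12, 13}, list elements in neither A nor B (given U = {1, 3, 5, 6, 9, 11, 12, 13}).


A = {1, 5, 6, 9, 11, 13}
B = {3, 12, 13}
Region: in neither A nor B (given U = {1, 3, 5, 6, 9, 11, 12, 13})
Elements: ∅

Elements in neither A nor B (given U = {1, 3, 5, 6, 9, 11, 12, 13}): ∅


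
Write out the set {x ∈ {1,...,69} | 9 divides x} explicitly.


Checking each candidate:
Condition: multiples of 9 in {1,...,69}
Result = {9, 18, 27, 36, 45, 54, 63}

{9, 18, 27, 36, 45, 54, 63}


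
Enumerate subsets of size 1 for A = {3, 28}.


|A| = 2, so A has C(2,1) = 2 subsets of size 1.
Enumerate by choosing 1 elements from A at a time:
{3}, {28}

1-element subsets (2 total): {3}, {28}


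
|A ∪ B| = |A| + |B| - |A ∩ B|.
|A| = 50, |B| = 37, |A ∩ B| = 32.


|A ∪ B| = |A| + |B| - |A ∩ B|
= 50 + 37 - 32
= 55

|A ∪ B| = 55


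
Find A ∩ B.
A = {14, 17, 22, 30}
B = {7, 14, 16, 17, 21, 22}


A ∩ B = elements in both A and B
A = {14, 17, 22, 30}
B = {7, 14, 16, 17, 21, 22}
A ∩ B = {14, 17, 22}

A ∩ B = {14, 17, 22}
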